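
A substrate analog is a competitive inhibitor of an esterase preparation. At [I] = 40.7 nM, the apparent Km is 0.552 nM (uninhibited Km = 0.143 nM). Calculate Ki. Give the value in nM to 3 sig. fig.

14.2 nM

Competitive: Km,app = α·Km with α = 1 + [I]/Ki.
α = Km,app/Km = 0.552/0.143 = 3.860.
Since α = 1 + [I]/Ki, [I]/Ki = 3.860 − 1 = 2.860 and Ki = 40.7/2.860 = 14.2 nM.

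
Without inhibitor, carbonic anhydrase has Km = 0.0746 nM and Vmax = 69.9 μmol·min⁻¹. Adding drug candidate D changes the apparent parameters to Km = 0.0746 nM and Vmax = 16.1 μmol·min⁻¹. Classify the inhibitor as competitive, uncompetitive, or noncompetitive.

Vmax decreases (69.9 → 16.1 μmol·min⁻¹) while Km is unchanged — pure noncompetitive inhibition.

noncompetitive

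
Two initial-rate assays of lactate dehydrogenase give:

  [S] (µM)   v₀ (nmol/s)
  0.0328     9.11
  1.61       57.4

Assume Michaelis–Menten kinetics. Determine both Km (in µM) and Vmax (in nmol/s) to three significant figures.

From v = Vmax[S]/(Km+[S]), each point gives Vmax = v(Km+[S])/[S].
Equating: 9.11(Km+0.0328)/0.0328 = 57.4(Km+1.61)/1.61.
277.7·Km + 9.11 = 35.65·Km + 57.4, so (277.7 − 35.65)·Km = 57.4 − 9.11.
Km = 48.29/242.1 = 0.199 µM; then Vmax = 9.11(0.199+0.0328)/0.0328 = 64.5 nmol/s.

Km = 0.199 µM; Vmax = 64.5 nmol/s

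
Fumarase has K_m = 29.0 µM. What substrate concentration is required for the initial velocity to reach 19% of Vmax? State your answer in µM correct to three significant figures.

6.80 µM

v/Vmax = [S]/(Km+[S]) = 0.19, so [S] = Km·0.19/(1 − 0.19) = 29.0 × 0.2346.
[S] = 6.80 µM.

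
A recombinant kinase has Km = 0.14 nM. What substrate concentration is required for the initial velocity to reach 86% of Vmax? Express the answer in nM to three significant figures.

v/Vmax = [S]/(Km+[S]) = 0.86, so [S] = Km·0.86/(1 − 0.86) = 0.14 × 6.143.
[S] = 0.860 nM.

0.860 nM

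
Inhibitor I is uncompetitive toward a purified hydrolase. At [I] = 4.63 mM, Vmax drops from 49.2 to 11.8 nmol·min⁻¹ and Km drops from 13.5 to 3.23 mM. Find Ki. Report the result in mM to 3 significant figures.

Uncompetitive: Vmax,app = Vmax/α (and Km,app = Km/α) with α = 1 + [I]/Ki.
α = Vmax/Vmax,app = 49.2/11.8 = 4.169.
Since α = 1 + [I]/Ki, [I]/Ki = 4.169 − 1 = 3.169 and Ki = 4.63/3.169 = 1.46 mM.

1.46 mM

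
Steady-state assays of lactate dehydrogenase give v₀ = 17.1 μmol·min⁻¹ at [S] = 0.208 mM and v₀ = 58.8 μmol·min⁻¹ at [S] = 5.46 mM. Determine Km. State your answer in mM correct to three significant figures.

0.584 mM

In reciprocal form, 1/v = (Km/Vmax)·(1/[S]) + 1/Vmax. The two points give (1/[S], 1/v) = (4.808, 0.05848) and (0.1832, 0.01701).
Slope = (0.05848 − 0.01701)/(4.808 − 0.1832) = 0.008968; intercept = 0.05848 − 0.008968×4.808 = 0.01536.
Vmax = 1/intercept = 65.1 μmol·min⁻¹; Km = slope × Vmax = 0.008968 × 65.1 = 0.584 mM.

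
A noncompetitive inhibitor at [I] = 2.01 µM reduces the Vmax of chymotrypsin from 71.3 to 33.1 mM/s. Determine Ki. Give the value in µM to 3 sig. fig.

Noncompetitive: Vmax,app = Vmax/α with α = 1 + [I]/Ki.
α = Vmax/Vmax,app = 71.3/33.1 = 2.154.
Ki = [I]/(α − 1) = 2.01/1.154 = 1.74 µM.

1.74 µM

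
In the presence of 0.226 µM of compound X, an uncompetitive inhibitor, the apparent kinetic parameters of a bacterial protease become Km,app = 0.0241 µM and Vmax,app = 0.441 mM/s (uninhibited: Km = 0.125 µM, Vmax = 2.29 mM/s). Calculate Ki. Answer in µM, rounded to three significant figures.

0.0539 µM

Uncompetitive: Vmax,app = Vmax/α (and Km,app = Km/α) with α = 1 + [I]/Ki.
α = Vmax/Vmax,app = 2.29/0.441 = 5.193.
Ki = [I]/(α − 1) = 0.226/4.193 = 0.0539 µM.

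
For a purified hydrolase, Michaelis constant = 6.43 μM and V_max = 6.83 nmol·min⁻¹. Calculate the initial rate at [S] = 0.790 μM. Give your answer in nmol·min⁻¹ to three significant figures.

v = Vmax·[S]/(Km + [S]) = 6.83 × 0.790 / (6.43 + 0.790)
  = 5.396 / 7.220 = 0.747 nmol·min⁻¹.

0.747 nmol·min⁻¹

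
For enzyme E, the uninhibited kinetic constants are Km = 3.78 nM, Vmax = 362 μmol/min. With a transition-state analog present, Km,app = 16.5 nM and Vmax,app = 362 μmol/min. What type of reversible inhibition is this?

competitive

Km increases (3.78 → 16.5 nM) while Vmax is unchanged — the hallmark of competitive inhibition.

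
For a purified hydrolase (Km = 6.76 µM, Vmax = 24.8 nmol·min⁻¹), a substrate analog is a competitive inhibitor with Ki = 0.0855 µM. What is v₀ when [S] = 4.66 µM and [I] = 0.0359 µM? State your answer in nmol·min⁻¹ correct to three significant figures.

With α = 1 + [I]/Ki = 1 + 0.0359/0.0855 = 1.420, the competitive rate law is v = Vmax[S] / (αKm + [S]).
v = 24.8×4.66 / (1.420×6.76 + 4.66) = 115.6/14.26 = 8.11 nmol·min⁻¹.

8.11 nmol·min⁻¹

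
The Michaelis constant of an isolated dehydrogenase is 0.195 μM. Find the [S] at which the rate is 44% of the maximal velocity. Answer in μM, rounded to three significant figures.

0.153 μM

v/Vmax = [S]/(Km+[S]) = 0.44, so [S] = Km·0.44/(1 − 0.44) = 0.195 × 0.7857.
[S] = 0.153 μM.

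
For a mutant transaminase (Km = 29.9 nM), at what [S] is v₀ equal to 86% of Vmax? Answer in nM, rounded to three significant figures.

v/Vmax = [S]/(Km+[S]) = 0.86, so [S] = Km·0.86/(1 − 0.86) = 29.9 × 6.143.
[S] = 184 nM.

184 nM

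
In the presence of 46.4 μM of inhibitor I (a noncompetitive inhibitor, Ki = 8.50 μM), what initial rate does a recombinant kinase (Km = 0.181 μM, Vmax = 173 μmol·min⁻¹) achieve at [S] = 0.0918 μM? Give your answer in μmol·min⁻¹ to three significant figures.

With α = 1 + [I]/Ki = 1 + 46.4/8.50 = 6.459, the noncompetitive rate law is v = (Vmax/α)·[S] / (Km + [S]).
v = (173/6.459)×0.0918 / (0.181 + 0.0918) = 2.459/0.2728 = 9.01 μmol·min⁻¹.

9.01 μmol·min⁻¹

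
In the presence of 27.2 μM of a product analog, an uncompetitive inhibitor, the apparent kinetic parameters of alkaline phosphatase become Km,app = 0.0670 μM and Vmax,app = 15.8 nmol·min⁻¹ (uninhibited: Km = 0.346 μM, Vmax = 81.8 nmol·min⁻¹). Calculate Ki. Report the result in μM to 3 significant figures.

6.51 μM

Uncompetitive: Vmax,app = Vmax/α (and Km,app = Km/α) with α = 1 + [I]/Ki.
α = Vmax/Vmax,app = 81.8/15.8 = 5.177.
Ki = [I]/(α − 1) = 27.2/4.177 = 6.51 μM.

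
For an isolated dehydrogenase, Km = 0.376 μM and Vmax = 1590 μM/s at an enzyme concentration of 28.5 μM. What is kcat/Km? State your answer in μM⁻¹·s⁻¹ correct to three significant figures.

148 μM⁻¹·s⁻¹

kcat = Vmax/[E]total = 1590/28.5 = 55.8 s⁻¹.
kcat/Km = 55.8/0.376 = 148 μM⁻¹·s⁻¹.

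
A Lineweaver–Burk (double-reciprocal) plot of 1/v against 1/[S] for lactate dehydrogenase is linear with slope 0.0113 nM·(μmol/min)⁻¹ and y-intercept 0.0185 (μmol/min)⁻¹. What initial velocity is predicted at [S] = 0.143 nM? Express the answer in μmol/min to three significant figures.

The y-intercept is 1/Vmax, so Vmax = 1/0.0185 = 54.1 μmol/min.
The slope is Km/Vmax, so Km = 0.0113 × 54.1 = 0.611 nM.
Then v = 54.1 × 0.143/(0.611 + 0.143) = 10.3 μmol/min.

10.3 μmol/min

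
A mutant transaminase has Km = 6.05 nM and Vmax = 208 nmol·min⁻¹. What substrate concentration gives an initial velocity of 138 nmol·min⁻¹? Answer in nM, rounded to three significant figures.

The required fractional saturation is v/Vmax = 138/208 = 0.6635.
Then [S]/(Km+[S]) = 0.6635 ⇒ [S] = 6.05 × 0.6635/(1 − 0.6635) = 11.9 nM.

11.9 nM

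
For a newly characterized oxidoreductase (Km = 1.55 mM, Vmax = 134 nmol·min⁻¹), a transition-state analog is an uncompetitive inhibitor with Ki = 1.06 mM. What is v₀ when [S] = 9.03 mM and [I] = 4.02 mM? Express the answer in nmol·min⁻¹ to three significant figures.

27.0 nmol·min⁻¹

With α = 1 + [I]/Ki = 1 + 4.02/1.06 = 4.792, the uncompetitive rate law is v = (Vmax/α)·[S] / (Km/α + [S]).
v = (134/4.792)×9.03 / (1.55/4.792 + 9.03) = 252.5/9.353 = 27.0 nmol·min⁻¹.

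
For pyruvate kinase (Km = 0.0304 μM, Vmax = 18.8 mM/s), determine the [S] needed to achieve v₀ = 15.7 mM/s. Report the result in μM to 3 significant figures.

The required fractional saturation is v/Vmax = 15.7/18.8 = 0.8351.
Then [S]/(Km+[S]) = 0.8351 ⇒ [S] = 0.0304 × 0.8351/(1 − 0.8351) = 0.154 μM.

0.154 μM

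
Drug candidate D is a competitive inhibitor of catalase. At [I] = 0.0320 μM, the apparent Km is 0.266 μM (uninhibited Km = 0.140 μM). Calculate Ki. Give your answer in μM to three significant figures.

0.0356 μM

Competitive: Km,app = α·Km with α = 1 + [I]/Ki.
α = Km,app/Km = 0.266/0.140 = 1.900.
Since α = 1 + [I]/Ki, [I]/Ki = 1.900 − 1 = 0.9000 and Ki = 0.0320/0.9000 = 0.0356 μM.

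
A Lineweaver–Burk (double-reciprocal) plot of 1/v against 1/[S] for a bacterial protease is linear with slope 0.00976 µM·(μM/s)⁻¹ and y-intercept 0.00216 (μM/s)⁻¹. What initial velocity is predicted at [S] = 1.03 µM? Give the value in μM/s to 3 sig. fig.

85.9 μM/s

The y-intercept is 1/Vmax, so Vmax = 1/0.00216 = 463 μM/s.
The slope is Km/Vmax, so Km = 0.00976 × 463 = 4.52 µM.
Then v = 463 × 1.03/(4.52 + 1.03) = 85.9 μM/s.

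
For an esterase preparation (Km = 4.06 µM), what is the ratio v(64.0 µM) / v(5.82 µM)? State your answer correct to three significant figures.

Since Vmax cancels, v₂/v₁ = [S]₂(Km+[S]₁) / [S]₁(Km+[S]₂).
= 64.0×(4.06+5.82) / (5.82×(4.06+64.0)) = 632.3/396.1 = 1.60.

1.60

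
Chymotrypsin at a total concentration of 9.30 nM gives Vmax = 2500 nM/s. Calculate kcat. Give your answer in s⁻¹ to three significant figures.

kcat = Vmax/[E]total = 2500 nM/s / 9.30 nM = 269 s⁻¹.

269 s⁻¹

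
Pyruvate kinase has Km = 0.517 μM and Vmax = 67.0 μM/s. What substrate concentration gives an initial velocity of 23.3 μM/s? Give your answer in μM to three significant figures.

Rearranging v = Vmax[S]/(Km+[S]) gives [S] = Km·v/(Vmax − v).
[S] = 0.517 × 23.3 / (67.0 − 23.3) = 12.05/43.70 = 0.276 μM.

0.276 μM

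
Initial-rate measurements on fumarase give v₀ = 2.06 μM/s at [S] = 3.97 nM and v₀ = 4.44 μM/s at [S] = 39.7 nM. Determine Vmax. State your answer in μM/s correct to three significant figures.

From v = Vmax[S]/(Km+[S]), each point gives Vmax = v(Km+[S])/[S].
Equating: 2.06(Km+3.97)/3.97 = 4.44(Km+39.7)/39.7.
0.5189·Km + 2.06 = 0.1118·Km + 4.44, so (0.5189 − 0.1118)·Km = 4.44 − 2.06.
Km = 2.380/0.4071 = 5.85 nM; then Vmax = 2.06(5.85+3.97)/3.97 = 5.09 μM/s.

5.09 μM/s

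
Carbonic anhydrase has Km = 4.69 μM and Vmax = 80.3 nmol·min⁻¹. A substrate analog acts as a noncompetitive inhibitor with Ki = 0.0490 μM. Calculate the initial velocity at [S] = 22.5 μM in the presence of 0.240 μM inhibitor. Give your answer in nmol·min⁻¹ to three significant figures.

11.3 nmol·min⁻¹

α = 1 + [I]/Ki = 1 + 0.240/0.0490 = 5.898.
For a noncompetitive inhibitor, Vmax is reduced to Vmax/α while Km is unchanged: Km,app = 4.69 μM, Vmax,app = 13.6 nmol·min⁻¹.
v = Vmax,app·[S]/(Km,app + [S]) = 13.6 × 22.5/(4.69 + 22.5) = 11.3 nmol·min⁻¹.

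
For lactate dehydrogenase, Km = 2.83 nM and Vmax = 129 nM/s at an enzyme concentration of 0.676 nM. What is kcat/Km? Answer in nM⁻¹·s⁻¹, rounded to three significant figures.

67.4 nM⁻¹·s⁻¹

kcat = Vmax/[E]total = 129/0.676 = 191 s⁻¹.
kcat/Km = 191/2.83 = 67.4 nM⁻¹·s⁻¹.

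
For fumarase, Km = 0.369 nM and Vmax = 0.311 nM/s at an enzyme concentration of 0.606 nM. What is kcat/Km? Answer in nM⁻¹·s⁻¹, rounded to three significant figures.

kcat = Vmax/[E]total = 0.311/0.606 = 0.513 s⁻¹.
kcat/Km = 0.513/0.369 = 1.39 nM⁻¹·s⁻¹.

1.39 nM⁻¹·s⁻¹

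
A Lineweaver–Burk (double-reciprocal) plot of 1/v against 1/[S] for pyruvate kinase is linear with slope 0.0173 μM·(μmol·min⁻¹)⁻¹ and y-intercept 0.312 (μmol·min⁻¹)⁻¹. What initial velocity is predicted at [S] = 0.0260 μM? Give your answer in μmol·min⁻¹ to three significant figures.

1.02 μmol·min⁻¹

The y-intercept is 1/Vmax, so Vmax = 1/0.312 = 3.21 μmol·min⁻¹.
The slope is Km/Vmax, so Km = 0.0173 × 3.21 = 0.0554 μM.
Then v = 3.21 × 0.0260/(0.0554 + 0.0260) = 1.02 μmol·min⁻¹.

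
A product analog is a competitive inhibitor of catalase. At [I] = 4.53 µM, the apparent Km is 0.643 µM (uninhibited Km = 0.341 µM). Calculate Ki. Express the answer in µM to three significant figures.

Competitive: Km,app = α·Km with α = 1 + [I]/Ki.
α = Km,app/Km = 0.643/0.341 = 1.886.
Ki = [I]/(α − 1) = 4.53/0.8856 = 5.12 µM.

5.12 µM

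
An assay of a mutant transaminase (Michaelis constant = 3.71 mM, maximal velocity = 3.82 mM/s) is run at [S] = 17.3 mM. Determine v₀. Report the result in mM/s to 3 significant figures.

3.15 mM/s

[S]/(Km+[S]) = 17.3/21.01 = 0.8234, the fractional saturation.
v = 0.8234 × Vmax = 0.8234 × 3.82 = 3.15 mM/s.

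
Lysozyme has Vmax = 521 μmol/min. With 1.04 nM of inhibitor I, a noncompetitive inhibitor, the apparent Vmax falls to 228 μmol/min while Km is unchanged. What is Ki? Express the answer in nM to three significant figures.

Noncompetitive: Vmax,app = Vmax/α with α = 1 + [I]/Ki.
α = Vmax/Vmax,app = 521/228 = 2.285.
Ki = [I]/(α − 1) = 1.04/1.285 = 0.809 nM.

0.809 nM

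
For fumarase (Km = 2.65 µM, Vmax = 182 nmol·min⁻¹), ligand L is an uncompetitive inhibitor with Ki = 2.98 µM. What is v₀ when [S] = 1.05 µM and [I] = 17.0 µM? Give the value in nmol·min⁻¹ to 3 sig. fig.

α = 1 + [I]/Ki = 1 + 17.0/2.98 = 6.705.
For an uncompetitive inhibitor, both parameters are divided by α, giving Vmax/α and Km/α: Km,app = 0.395 µM, Vmax,app = 27.1 nmol·min⁻¹.
v = Vmax,app·[S]/(Km,app + [S]) = 27.1 × 1.05/(0.395 + 1.05) = 19.7 nmol·min⁻¹.

19.7 nmol·min⁻¹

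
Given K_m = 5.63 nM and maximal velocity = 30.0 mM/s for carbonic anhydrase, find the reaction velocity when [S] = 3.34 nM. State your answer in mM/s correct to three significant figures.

11.2 mM/s

v = Vmax·[S]/(Km + [S]) = 30.0 × 3.34 / (5.63 + 3.34)
  = 100.2 / 8.970 = 11.2 mM/s.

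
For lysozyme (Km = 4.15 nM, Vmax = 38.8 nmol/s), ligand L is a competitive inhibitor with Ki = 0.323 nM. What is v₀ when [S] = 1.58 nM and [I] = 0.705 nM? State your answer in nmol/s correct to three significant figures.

α = 1 + [I]/Ki = 1 + 0.705/0.323 = 3.183.
For a competitive inhibitor, Vmax is unchanged and the apparent Km becomes α·Km: Km,app = 13.2 nM, Vmax,app = 38.8 nmol/s.
v = Vmax,app·[S]/(Km,app + [S]) = 38.8 × 1.58/(13.2 + 1.58) = 4.15 nmol/s.

4.15 nmol/s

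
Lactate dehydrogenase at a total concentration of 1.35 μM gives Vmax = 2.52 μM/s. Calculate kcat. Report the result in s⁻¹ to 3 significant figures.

1.87 s⁻¹

kcat = Vmax/[E]total = 2.52 μM/s / 1.35 μM = 1.87 s⁻¹.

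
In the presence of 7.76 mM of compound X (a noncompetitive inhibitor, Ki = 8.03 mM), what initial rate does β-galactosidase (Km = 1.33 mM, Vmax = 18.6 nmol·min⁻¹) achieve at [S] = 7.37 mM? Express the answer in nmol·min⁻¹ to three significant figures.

With α = 1 + [I]/Ki = 1 + 7.76/8.03 = 1.966, the noncompetitive rate law is v = (Vmax/α)·[S] / (Km + [S]).
v = (18.6/1.966)×7.37 / (1.33 + 7.37) = 69.71/8.700 = 8.01 nmol·min⁻¹.

8.01 nmol·min⁻¹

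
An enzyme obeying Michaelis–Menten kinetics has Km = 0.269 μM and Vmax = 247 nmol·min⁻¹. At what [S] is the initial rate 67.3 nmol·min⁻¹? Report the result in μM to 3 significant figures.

The required fractional saturation is v/Vmax = 67.3/247 = 0.2725.
Then [S]/(Km+[S]) = 0.2725 ⇒ [S] = 0.269 × 0.2725/(1 − 0.2725) = 0.101 μM.

0.101 μM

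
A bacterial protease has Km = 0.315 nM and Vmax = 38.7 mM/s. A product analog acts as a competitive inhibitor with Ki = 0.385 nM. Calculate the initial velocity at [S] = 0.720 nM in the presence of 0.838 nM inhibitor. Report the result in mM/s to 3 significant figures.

With α = 1 + [I]/Ki = 1 + 0.838/0.385 = 3.177, the competitive rate law is v = Vmax[S] / (αKm + [S]).
v = 38.7×0.720 / (3.177×0.315 + 0.720) = 27.86/1.721 = 16.2 mM/s.

16.2 mM/s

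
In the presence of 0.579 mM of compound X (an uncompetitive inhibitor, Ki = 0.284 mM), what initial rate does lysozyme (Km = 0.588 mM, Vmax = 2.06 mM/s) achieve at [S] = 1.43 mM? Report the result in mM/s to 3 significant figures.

α = 1 + [I]/Ki = 1 + 0.579/0.284 = 3.039.
For an uncompetitive inhibitor, both parameters are divided by α, giving Vmax/α and Km/α: Km,app = 0.194 mM, Vmax,app = 0.678 mM/s.
v = Vmax,app·[S]/(Km,app + [S]) = 0.678 × 1.43/(0.194 + 1.43) = 0.597 mM/s.

0.597 mM/s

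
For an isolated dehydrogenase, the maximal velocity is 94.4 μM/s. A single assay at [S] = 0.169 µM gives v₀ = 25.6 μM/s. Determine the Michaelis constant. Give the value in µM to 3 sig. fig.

0.454 µM

v/Vmax = 25.6/94.4 = 0.2712 = [S]/(Km+[S]).
So Km + [S] = [S]/0.2712 = 0.6232 µM, giving Km = 0.6232 − 0.169 = 0.454 µM.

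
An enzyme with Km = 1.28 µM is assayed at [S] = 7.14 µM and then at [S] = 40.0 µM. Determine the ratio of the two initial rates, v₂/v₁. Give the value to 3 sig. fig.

Since Vmax cancels, v₂/v₁ = [S]₂(Km+[S]₁) / [S]₁(Km+[S]₂).
= 40.0×(1.28+7.14) / (7.14×(1.28+40.0)) = 336.8/294.7 = 1.14.

1.14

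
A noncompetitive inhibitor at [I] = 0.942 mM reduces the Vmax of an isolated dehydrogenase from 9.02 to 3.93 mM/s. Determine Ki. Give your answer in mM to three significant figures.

Noncompetitive: Vmax,app = Vmax/α with α = 1 + [I]/Ki.
α = Vmax/Vmax,app = 9.02/3.93 = 2.295.
Since α = 1 + [I]/Ki, [I]/Ki = 2.295 − 1 = 1.295 and Ki = 0.942/1.295 = 0.727 mM.

0.727 mM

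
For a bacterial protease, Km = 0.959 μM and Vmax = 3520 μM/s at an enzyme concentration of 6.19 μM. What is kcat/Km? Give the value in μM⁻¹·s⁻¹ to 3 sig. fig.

593 μM⁻¹·s⁻¹

kcat = Vmax/[E]total = 3520/6.19 = 569 s⁻¹.
kcat/Km = 569/0.959 = 593 μM⁻¹·s⁻¹.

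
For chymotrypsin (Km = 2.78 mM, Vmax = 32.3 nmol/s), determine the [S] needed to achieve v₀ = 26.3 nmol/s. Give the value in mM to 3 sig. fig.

The required fractional saturation is v/Vmax = 26.3/32.3 = 0.8142.
Then [S]/(Km+[S]) = 0.8142 ⇒ [S] = 2.78 × 0.8142/(1 − 0.8142) = 12.2 mM.

12.2 mM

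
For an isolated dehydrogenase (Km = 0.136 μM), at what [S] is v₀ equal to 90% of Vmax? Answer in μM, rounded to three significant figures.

v/Vmax = [S]/(Km+[S]) = 0.9, so [S] = Km·0.9/(1 − 0.9) = 0.136 × 9.000.
[S] = 1.22 μM.

1.22 μM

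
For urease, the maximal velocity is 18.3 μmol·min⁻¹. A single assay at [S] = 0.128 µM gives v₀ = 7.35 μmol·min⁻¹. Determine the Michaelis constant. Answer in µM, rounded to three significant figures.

v/Vmax = 7.35/18.3 = 0.4016 = [S]/(Km+[S]).
So Km + [S] = [S]/0.4016 = 0.3187 µM, giving Km = 0.3187 − 0.128 = 0.191 µM.

0.191 µM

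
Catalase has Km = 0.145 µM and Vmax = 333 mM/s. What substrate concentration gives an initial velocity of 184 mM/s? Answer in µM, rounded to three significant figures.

0.179 µM

The required fractional saturation is v/Vmax = 184/333 = 0.5526.
Then [S]/(Km+[S]) = 0.5526 ⇒ [S] = 0.145 × 0.5526/(1 − 0.5526) = 0.179 µM.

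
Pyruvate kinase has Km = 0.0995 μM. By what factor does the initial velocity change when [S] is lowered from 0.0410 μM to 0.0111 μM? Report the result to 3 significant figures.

0.344

Since Vmax cancels, v₂/v₁ = [S]₂(Km+[S]₁) / [S]₁(Km+[S]₂).
= 0.0111×(0.0995+0.0410) / (0.0410×(0.0995+0.0111)) = 0.001560/0.004535 = 0.344.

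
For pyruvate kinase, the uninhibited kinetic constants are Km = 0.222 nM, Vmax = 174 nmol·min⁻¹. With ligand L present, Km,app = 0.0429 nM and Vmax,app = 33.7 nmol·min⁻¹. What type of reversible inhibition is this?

uncompetitive

Both Km and Vmax decrease by the same factor (~5.17-fold) — characteristic of uncompetitive inhibition.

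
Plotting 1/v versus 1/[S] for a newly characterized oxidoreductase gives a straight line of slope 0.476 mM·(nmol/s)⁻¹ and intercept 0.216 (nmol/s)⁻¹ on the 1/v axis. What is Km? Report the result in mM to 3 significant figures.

2.20 mM

y-intercept = 1/Vmax ⇒ Vmax = 4.63 nmol/s; slope = Km/Vmax ⇒ Km = slope × Vmax.
Km = 0.476 × 4.63 = 2.20 mM.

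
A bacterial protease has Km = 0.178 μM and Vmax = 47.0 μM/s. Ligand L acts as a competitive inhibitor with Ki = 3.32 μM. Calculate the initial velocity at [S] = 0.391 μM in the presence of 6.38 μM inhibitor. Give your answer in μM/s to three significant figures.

20.2 μM/s

With α = 1 + [I]/Ki = 1 + 6.38/3.32 = 2.922, the competitive rate law is v = Vmax[S] / (αKm + [S]).
v = 47.0×0.391 / (2.922×0.178 + 0.391) = 18.38/0.9111 = 20.2 μM/s.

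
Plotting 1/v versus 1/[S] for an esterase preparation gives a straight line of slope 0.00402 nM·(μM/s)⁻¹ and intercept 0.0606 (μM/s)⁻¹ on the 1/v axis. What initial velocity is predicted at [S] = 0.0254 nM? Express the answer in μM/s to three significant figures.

4.57 μM/s

The y-intercept is 1/Vmax, so Vmax = 1/0.0606 = 16.5 μM/s.
The slope is Km/Vmax, so Km = 0.00402 × 16.5 = 0.0663 nM.
Then v = 16.5 × 0.0254/(0.0663 + 0.0254) = 4.57 μM/s.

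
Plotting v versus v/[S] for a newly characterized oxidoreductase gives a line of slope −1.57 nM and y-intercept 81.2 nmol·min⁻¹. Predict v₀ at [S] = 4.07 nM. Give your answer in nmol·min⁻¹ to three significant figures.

In the Eadie–Hofstee form v = Vmax − Km·(v/[S]), the slope is −Km and the intercept is Vmax, so Km = 1.57 nM and Vmax = 81.2 nmol·min⁻¹.
v = 81.2 × 4.07/(1.57 + 4.07) = 58.6 nmol·min⁻¹.

58.6 nmol·min⁻¹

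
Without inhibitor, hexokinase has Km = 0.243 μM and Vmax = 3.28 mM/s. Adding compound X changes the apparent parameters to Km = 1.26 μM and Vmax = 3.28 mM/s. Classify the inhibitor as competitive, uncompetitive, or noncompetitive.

Km increases (0.243 → 1.26 μM) while Vmax is unchanged — the hallmark of competitive inhibition.

competitive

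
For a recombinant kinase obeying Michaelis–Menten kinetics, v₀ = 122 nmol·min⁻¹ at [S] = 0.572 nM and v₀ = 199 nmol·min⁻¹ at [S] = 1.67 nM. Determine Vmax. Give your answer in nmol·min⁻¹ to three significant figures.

296 nmol·min⁻¹

In reciprocal form, 1/v = (Km/Vmax)·(1/[S]) + 1/Vmax. The two points give (1/[S], 1/v) = (1.748, 0.008197) and (0.5988, 0.005025).
Slope = (0.008197 − 0.005025)/(1.748 − 0.5988) = 0.002759; intercept = 0.008197 − 0.002759×1.748 = 0.003373.
Vmax = 1/intercept = 296 nmol·min⁻¹; Km = slope × Vmax = 0.002759 × 296 = 0.818 nM.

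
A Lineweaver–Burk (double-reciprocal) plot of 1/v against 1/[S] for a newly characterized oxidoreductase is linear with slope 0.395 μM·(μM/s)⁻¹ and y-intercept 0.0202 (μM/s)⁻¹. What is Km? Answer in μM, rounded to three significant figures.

19.6 μM

y-intercept = 1/Vmax ⇒ Vmax = 49.5 μM/s; slope = Km/Vmax ⇒ Km = slope × Vmax.
Km = 0.395 × 49.5 = 19.6 μM.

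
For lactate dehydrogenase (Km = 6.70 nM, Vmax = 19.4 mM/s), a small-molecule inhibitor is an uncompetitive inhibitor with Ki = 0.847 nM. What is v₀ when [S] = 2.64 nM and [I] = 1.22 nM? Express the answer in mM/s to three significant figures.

3.90 mM/s

With α = 1 + [I]/Ki = 1 + 1.22/0.847 = 2.440, the uncompetitive rate law is v = (Vmax/α)·[S] / (Km/α + [S]).
v = (19.4/2.440)×2.64 / (6.70/2.440 + 2.64) = 20.99/5.385 = 3.90 mM/s.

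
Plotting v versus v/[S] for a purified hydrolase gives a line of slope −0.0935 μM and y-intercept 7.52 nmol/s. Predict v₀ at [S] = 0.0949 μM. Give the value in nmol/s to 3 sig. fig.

3.79 nmol/s

In the Eadie–Hofstee form v = Vmax − Km·(v/[S]), the slope is −Km and the intercept is Vmax, so Km = 0.0935 μM and Vmax = 7.52 nmol/s.
v = 7.52 × 0.0949/(0.0935 + 0.0949) = 3.79 nmol/s.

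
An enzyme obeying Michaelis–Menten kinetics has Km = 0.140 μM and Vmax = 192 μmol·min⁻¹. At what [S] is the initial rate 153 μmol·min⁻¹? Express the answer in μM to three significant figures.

The required fractional saturation is v/Vmax = 153/192 = 0.7969.
Then [S]/(Km+[S]) = 0.7969 ⇒ [S] = 0.140 × 0.7969/(1 − 0.7969) = 0.549 μM.

0.549 μM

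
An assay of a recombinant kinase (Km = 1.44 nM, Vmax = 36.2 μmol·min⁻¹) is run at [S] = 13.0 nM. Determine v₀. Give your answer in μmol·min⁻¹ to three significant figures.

32.6 μmol·min⁻¹

[S]/(Km+[S]) = 13.0/14.44 = 0.9003, the fractional saturation.
v = 0.9003 × Vmax = 0.9003 × 36.2 = 32.6 μmol·min⁻¹.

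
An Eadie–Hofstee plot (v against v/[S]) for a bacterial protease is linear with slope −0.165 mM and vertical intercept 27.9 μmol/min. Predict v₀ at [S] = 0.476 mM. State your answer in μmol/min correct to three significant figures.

20.7 μmol/min

In the Eadie–Hofstee form v = Vmax − Km·(v/[S]), the slope is −Km and the intercept is Vmax, so Km = 0.165 mM and Vmax = 27.9 μmol/min.
v = 27.9 × 0.476/(0.165 + 0.476) = 20.7 μmol/min.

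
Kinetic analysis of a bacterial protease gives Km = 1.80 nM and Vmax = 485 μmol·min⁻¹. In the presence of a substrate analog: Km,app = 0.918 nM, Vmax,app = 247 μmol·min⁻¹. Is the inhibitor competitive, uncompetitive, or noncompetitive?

Both Km and Vmax decrease by the same factor (~1.96-fold) — characteristic of uncompetitive inhibition.

uncompetitive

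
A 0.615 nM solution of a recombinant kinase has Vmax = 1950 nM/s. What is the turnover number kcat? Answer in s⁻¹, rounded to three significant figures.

3170 s⁻¹

kcat = Vmax/[E]total = 1950 nM/s / 0.615 nM = 3170 s⁻¹.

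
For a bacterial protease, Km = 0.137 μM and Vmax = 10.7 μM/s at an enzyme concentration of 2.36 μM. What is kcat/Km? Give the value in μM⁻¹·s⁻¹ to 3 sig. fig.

kcat = Vmax/[E]total = 10.7/2.36 = 4.53 s⁻¹.
kcat/Km = 4.53/0.137 = 33.1 μM⁻¹·s⁻¹.

33.1 μM⁻¹·s⁻¹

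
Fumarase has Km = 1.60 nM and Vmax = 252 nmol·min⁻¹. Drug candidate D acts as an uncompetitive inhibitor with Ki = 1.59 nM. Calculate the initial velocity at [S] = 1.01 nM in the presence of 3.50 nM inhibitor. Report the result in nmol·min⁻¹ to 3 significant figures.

With α = 1 + [I]/Ki = 1 + 3.50/1.59 = 3.201, the uncompetitive rate law is v = (Vmax/α)·[S] / (Km/α + [S]).
v = (252/3.201)×1.01 / (1.60/3.201 + 1.01) = 79.51/1.510 = 52.7 nmol·min⁻¹.

52.7 nmol·min⁻¹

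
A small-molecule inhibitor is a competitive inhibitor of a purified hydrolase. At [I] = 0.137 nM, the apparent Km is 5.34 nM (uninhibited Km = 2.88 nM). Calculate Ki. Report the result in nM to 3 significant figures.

0.160 nM

Competitive: Km,app = α·Km with α = 1 + [I]/Ki.
α = Km,app/Km = 5.34/2.88 = 1.854.
Ki = [I]/(α − 1) = 0.137/0.8542 = 0.160 nM.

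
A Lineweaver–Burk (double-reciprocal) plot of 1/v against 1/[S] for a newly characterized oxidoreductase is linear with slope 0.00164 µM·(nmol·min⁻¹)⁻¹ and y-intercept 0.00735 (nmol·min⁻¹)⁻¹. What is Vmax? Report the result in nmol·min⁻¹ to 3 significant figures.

136 nmol·min⁻¹

The y-intercept of a Lineweaver–Burk plot equals 1/Vmax, so Vmax = 1/0.00735 = 136 nmol·min⁻¹.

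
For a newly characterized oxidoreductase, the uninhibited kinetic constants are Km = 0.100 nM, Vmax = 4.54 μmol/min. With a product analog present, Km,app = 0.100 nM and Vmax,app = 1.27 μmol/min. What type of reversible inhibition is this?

noncompetitive

Vmax decreases (4.54 → 1.27 μmol/min) while Km is unchanged — pure noncompetitive inhibition.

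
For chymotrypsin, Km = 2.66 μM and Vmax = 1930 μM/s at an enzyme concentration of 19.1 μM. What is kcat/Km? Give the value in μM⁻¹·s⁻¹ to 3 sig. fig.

kcat = Vmax/[E]total = 1930/19.1 = 101 s⁻¹.
kcat/Km = 101/2.66 = 38.0 μM⁻¹·s⁻¹.

38.0 μM⁻¹·s⁻¹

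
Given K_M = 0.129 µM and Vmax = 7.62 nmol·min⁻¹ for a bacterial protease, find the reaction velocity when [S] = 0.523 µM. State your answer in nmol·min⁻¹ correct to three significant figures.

v = Vmax·[S]/(Km + [S]) = 7.62 × 0.523 / (0.129 + 0.523)
  = 3.985 / 0.6520 = 6.11 nmol·min⁻¹.

6.11 nmol·min⁻¹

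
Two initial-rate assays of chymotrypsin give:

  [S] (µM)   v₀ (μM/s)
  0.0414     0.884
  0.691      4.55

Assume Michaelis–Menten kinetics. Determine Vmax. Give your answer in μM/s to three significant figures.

From v = Vmax[S]/(Km+[S]), each point gives Vmax = v(Km+[S])/[S].
Equating: 0.884(Km+0.0414)/0.0414 = 4.55(Km+0.691)/0.691.
21.35·Km + 0.884 = 6.585·Km + 4.55, so (21.35 − 6.585)·Km = 4.55 − 0.884.
Km = 3.666/14.77 = 0.248 µM; then Vmax = 0.884(0.248+0.0414)/0.0414 = 6.18 μM/s.

6.18 μM/s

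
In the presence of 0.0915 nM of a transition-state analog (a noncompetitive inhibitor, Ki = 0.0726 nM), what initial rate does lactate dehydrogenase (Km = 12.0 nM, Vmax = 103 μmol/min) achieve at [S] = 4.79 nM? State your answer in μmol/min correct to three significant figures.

With α = 1 + [I]/Ki = 1 + 0.0915/0.0726 = 2.260, the noncompetitive rate law is v = (Vmax/α)·[S] / (Km + [S]).
v = (103/2.260)×4.79 / (12.0 + 4.79) = 218.3/16.79 = 13.0 μmol/min.

13.0 μmol/min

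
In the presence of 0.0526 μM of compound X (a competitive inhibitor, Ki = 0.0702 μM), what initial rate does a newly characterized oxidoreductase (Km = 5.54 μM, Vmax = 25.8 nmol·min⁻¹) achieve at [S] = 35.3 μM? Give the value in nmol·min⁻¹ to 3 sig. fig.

With α = 1 + [I]/Ki = 1 + 0.0526/0.0702 = 1.749, the competitive rate law is v = Vmax[S] / (αKm + [S]).
v = 25.8×35.3 / (1.749×5.54 + 35.3) = 910.7/44.99 = 20.2 nmol·min⁻¹.

20.2 nmol·min⁻¹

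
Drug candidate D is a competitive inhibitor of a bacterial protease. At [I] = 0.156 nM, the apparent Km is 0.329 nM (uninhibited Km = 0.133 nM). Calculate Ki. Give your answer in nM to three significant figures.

Competitive: Km,app = α·Km with α = 1 + [I]/Ki.
α = Km,app/Km = 0.329/0.133 = 2.474.
Since α = 1 + [I]/Ki, [I]/Ki = 2.474 − 1 = 1.474 and Ki = 0.156/1.474 = 0.106 nM.

0.106 nM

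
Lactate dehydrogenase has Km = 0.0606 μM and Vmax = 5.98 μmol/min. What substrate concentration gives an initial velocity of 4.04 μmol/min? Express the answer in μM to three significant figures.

0.126 μM

The required fractional saturation is v/Vmax = 4.04/5.98 = 0.6756.
Then [S]/(Km+[S]) = 0.6756 ⇒ [S] = 0.0606 × 0.6756/(1 − 0.6756) = 0.126 μM.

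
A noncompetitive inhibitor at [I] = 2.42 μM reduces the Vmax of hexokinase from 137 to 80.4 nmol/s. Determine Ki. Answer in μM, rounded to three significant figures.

3.44 μM

Noncompetitive: Vmax,app = Vmax/α with α = 1 + [I]/Ki.
α = Vmax/Vmax,app = 137/80.4 = 1.704.
Since α = 1 + [I]/Ki, [I]/Ki = 1.704 − 1 = 0.7040 and Ki = 2.42/0.7040 = 3.44 μM.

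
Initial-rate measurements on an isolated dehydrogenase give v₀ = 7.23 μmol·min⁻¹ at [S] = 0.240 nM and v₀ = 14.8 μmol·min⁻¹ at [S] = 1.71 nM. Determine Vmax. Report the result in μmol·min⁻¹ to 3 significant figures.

In reciprocal form, 1/v = (Km/Vmax)·(1/[S]) + 1/Vmax. The two points give (1/[S], 1/v) = (4.167, 0.1383) and (0.5848, 0.06757).
Slope = (0.1383 − 0.06757)/(4.167 − 0.5848) = 0.01975; intercept = 0.1383 − 0.01975×4.167 = 0.05602.
Vmax = 1/intercept = 17.9 μmol·min⁻¹; Km = slope × Vmax = 0.01975 × 17.9 = 0.353 nM.

17.9 μmol·min⁻¹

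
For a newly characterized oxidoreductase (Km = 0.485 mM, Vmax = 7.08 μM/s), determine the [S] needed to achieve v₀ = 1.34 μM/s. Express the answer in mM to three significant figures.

Rearranging v = Vmax[S]/(Km+[S]) gives [S] = Km·v/(Vmax − v).
[S] = 0.485 × 1.34 / (7.08 − 1.34) = 0.6499/5.740 = 0.113 mM.

0.113 mM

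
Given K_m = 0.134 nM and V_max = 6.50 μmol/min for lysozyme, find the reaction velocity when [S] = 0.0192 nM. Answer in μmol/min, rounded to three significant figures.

[S]/(Km+[S]) = 0.0192/0.1532 = 0.1253, the fractional saturation.
v = 0.1253 × Vmax = 0.1253 × 6.50 = 0.815 μmol/min.

0.815 μmol/min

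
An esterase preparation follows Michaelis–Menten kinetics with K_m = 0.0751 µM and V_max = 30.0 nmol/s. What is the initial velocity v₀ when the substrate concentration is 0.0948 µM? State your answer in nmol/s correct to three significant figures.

[S]/(Km+[S]) = 0.0948/0.1699 = 0.5580, the fractional saturation.
v = 0.5580 × Vmax = 0.5580 × 30.0 = 16.7 nmol/s.

16.7 nmol/s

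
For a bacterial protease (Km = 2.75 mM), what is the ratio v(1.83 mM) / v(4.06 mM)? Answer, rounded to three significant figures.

0.670

Since Vmax cancels, v₂/v₁ = [S]₂(Km+[S]₁) / [S]₁(Km+[S]₂).
= 1.83×(2.75+4.06) / (4.06×(2.75+1.83)) = 12.46/18.59 = 0.670.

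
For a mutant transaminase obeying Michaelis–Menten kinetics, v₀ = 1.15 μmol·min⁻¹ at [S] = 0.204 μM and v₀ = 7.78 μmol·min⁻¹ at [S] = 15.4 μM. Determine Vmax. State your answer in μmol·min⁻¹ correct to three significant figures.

8.43 μmol·min⁻¹

In reciprocal form, 1/v = (Km/Vmax)·(1/[S]) + 1/Vmax. The two points give (1/[S], 1/v) = (4.902, 0.8696) and (0.06494, 0.1285).
Slope = (0.8696 − 0.1285)/(4.902 − 0.06494) = 0.1532; intercept = 0.8696 − 0.1532×4.902 = 0.1186.
Vmax = 1/intercept = 8.43 μmol·min⁻¹; Km = slope × Vmax = 0.1532 × 8.43 = 1.29 μM.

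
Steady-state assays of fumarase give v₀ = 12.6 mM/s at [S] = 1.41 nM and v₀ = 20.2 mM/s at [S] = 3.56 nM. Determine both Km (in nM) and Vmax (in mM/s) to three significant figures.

Km = 2.33 nM; Vmax = 33.4 mM/s

In reciprocal form, 1/v = (Km/Vmax)·(1/[S]) + 1/Vmax. The two points give (1/[S], 1/v) = (0.7092, 0.07937) and (0.2809, 0.04950).
Slope = (0.07937 − 0.04950)/(0.7092 − 0.2809) = 0.06971; intercept = 0.07937 − 0.06971×0.7092 = 0.02992.
Vmax = 1/intercept = 33.4 mM/s; Km = slope × Vmax = 0.06971 × 33.4 = 2.33 nM.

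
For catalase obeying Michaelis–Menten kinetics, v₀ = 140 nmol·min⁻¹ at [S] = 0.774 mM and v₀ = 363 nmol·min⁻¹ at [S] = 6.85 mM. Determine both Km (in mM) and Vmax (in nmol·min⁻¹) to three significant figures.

From v = Vmax[S]/(Km+[S]), each point gives Vmax = v(Km+[S])/[S].
Equating: 140(Km+0.774)/0.774 = 363(Km+6.85)/6.85.
180.9·Km + 140 = 52.99·Km + 363, so (180.9 − 52.99)·Km = 363 − 140.
Km = 223.0/127.9 = 1.74 mM; then Vmax = 140(1.74+0.774)/0.774 = 455 nmol·min⁻¹.

Km = 1.74 mM; Vmax = 455 nmol·min⁻¹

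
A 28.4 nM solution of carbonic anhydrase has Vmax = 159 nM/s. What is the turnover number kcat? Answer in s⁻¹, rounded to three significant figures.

kcat = Vmax/[E]total = 159 nM/s / 28.4 nM = 5.60 s⁻¹.

5.60 s⁻¹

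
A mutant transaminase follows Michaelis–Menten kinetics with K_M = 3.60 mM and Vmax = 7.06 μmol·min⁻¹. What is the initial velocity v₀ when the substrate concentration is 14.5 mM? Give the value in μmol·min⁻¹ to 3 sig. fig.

v = Vmax·[S]/(Km + [S]) = 7.06 × 14.5 / (3.60 + 14.5)
  = 102.4 / 18.10 = 5.66 μmol·min⁻¹.

5.66 μmol·min⁻¹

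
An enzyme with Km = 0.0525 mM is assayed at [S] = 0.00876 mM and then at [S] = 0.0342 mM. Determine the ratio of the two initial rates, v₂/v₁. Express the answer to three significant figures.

The fractional saturations are [S]/(Km+[S]) = 0.00876/0.06126 = 0.1430 and 0.0342/0.08670 = 0.3945.
v₂/v₁ is just their ratio: 0.3945/0.1430 = 2.76.

2.76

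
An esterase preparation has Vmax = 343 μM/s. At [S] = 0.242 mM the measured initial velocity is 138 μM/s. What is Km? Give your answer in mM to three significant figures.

0.359 mM

v/Vmax = 138/343 = 0.4023 = [S]/(Km+[S]).
So Km + [S] = [S]/0.4023 = 0.6015 mM, giving Km = 0.6015 − 0.242 = 0.359 mM.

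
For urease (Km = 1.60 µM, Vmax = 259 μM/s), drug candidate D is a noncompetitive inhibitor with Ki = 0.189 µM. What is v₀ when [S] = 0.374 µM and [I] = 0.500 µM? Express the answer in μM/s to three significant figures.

13.5 μM/s

With α = 1 + [I]/Ki = 1 + 0.500/0.189 = 3.646, the noncompetitive rate law is v = (Vmax/α)·[S] / (Km + [S]).
v = (259/3.646)×0.374 / (1.60 + 0.374) = 26.57/1.974 = 13.5 μM/s.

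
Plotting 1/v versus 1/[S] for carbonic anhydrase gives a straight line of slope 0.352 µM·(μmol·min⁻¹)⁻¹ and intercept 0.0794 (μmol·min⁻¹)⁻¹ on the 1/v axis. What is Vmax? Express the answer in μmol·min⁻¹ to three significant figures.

12.6 μmol·min⁻¹

The y-intercept of a Lineweaver–Burk plot equals 1/Vmax, so Vmax = 1/0.0794 = 12.6 μmol·min⁻¹.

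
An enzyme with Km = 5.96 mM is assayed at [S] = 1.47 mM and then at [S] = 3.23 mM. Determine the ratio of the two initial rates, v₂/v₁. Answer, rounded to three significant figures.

Since Vmax cancels, v₂/v₁ = [S]₂(Km+[S]₁) / [S]₁(Km+[S]₂).
= 3.23×(5.96+1.47) / (1.47×(5.96+3.23)) = 24.00/13.51 = 1.78.

1.78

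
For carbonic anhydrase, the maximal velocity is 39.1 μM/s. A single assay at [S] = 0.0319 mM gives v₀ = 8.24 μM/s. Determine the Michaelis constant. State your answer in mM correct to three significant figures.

From v = Vmax[S]/(Km+[S]), Km = [S](Vmax − v)/v.
Km = 0.0319 × (39.1 − 8.24) / 8.24 = 0.9844/8.24 = 0.119 mM.

0.119 mM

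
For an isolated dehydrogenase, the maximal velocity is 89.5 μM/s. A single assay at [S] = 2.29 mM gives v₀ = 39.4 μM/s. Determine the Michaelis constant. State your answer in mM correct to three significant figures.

2.91 mM

From v = Vmax[S]/(Km+[S]), Km = [S](Vmax − v)/v.
Km = 2.29 × (89.5 − 39.4) / 39.4 = 114.7/39.4 = 2.91 mM.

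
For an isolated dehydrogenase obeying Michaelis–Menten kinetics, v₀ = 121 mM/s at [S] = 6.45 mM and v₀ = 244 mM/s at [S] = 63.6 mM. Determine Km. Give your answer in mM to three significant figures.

From v = Vmax[S]/(Km+[S]), each point gives Vmax = v(Km+[S])/[S].
Equating: 121(Km+6.45)/6.45 = 244(Km+63.6)/63.6.
18.76·Km + 121 = 3.836·Km + 244, so (18.76 − 3.836)·Km = 244 − 121.
Km = 123.0/14.92 = 8.24 mM; then Vmax = 121(8.24+6.45)/6.45 = 276 mM/s.

8.24 mM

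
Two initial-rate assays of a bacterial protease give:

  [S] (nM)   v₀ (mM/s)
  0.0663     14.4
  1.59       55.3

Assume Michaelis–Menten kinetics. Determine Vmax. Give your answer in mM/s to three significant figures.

From v = Vmax[S]/(Km+[S]), each point gives Vmax = v(Km+[S])/[S].
Equating: 14.4(Km+0.0663)/0.0663 = 55.3(Km+1.59)/1.59.
217.2·Km + 14.4 = 34.78·Km + 55.3, so (217.2 − 34.78)·Km = 55.3 − 14.4.
Km = 40.90/182.4 = 0.224 nM; then Vmax = 14.4(0.224+0.0663)/0.0663 = 63.1 mM/s.

63.1 mM/s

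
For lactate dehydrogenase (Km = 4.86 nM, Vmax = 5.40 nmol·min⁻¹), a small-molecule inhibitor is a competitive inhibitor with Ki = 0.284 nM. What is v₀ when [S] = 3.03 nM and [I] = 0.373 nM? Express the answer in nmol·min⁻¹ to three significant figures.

1.15 nmol·min⁻¹

α = 1 + [I]/Ki = 1 + 0.373/0.284 = 2.313.
For a competitive inhibitor, Vmax is unchanged and the apparent Km becomes α·Km: Km,app = 11.2 nM, Vmax,app = 5.40 nmol·min⁻¹.
v = Vmax,app·[S]/(Km,app + [S]) = 5.40 × 3.03/(11.2 + 3.03) = 1.15 nmol·min⁻¹.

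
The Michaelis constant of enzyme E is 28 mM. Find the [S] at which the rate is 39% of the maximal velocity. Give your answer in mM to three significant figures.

v/Vmax = [S]/(Km+[S]) = 0.39, so [S] = Km·0.39/(1 − 0.39) = 28 × 0.6393.
[S] = 17.9 mM.

17.9 mM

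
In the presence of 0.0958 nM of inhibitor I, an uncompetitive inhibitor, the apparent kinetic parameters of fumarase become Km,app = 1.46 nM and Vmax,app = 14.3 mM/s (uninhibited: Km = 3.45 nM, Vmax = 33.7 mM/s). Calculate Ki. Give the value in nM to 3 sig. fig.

0.0706 nM

Uncompetitive: Vmax,app = Vmax/α (and Km,app = Km/α) with α = 1 + [I]/Ki.
α = Vmax/Vmax,app = 33.7/14.3 = 2.357.
Since α = 1 + [I]/Ki, [I]/Ki = 2.357 − 1 = 1.357 and Ki = 0.0958/1.357 = 0.0706 nM.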